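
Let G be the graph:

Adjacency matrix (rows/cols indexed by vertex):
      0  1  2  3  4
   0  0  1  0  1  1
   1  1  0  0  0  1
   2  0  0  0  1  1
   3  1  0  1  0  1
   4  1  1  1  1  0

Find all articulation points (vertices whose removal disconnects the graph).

No articulation points. The graph is biconnected.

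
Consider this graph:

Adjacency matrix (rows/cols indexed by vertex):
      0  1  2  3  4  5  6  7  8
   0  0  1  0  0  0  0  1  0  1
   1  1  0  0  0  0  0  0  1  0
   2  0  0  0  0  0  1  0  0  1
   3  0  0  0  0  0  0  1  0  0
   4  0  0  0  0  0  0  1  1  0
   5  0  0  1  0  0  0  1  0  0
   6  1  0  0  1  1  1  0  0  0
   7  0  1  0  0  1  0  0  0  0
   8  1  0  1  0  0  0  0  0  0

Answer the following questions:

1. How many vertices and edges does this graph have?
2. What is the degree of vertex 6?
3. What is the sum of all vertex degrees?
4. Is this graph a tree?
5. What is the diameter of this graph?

Count: 9 vertices, 10 edges.
Vertex 6 has neighbors [0, 3, 4, 5], degree = 4.
Handshaking lemma: 2 * 10 = 20.
A tree on 9 vertices has 8 edges. This graph has 10 edges (2 extra). Not a tree.
Diameter (longest shortest path) = 4.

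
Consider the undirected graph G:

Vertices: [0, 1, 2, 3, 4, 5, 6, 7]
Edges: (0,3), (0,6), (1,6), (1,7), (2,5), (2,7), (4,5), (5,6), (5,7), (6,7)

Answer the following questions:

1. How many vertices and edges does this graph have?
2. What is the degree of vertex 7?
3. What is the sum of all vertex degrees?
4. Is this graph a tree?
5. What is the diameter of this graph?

Count: 8 vertices, 10 edges.
Vertex 7 has neighbors [1, 2, 5, 6], degree = 4.
Handshaking lemma: 2 * 10 = 20.
A tree on 8 vertices has 7 edges. This graph has 10 edges (3 extra). Not a tree.
Diameter (longest shortest path) = 4.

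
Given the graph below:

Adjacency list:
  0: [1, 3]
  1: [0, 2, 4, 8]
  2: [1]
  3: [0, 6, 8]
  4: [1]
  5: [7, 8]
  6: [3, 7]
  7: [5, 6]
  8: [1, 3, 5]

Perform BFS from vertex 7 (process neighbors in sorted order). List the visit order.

BFS from vertex 7 (neighbors processed in ascending order):
Visit order: 7, 5, 6, 8, 3, 1, 0, 2, 4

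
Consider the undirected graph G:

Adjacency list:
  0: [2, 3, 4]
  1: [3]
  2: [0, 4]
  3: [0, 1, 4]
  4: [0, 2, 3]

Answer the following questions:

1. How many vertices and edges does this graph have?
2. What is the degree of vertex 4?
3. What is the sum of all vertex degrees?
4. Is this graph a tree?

Count: 5 vertices, 6 edges.
Vertex 4 has neighbors [0, 2, 3], degree = 3.
Handshaking lemma: 2 * 6 = 12.
A tree on 5 vertices has 4 edges. This graph has 6 edges (2 extra). Not a tree.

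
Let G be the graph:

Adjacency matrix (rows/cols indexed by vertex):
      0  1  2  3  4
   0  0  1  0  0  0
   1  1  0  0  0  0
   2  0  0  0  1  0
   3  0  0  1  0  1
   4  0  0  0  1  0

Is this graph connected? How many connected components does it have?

Checking connectivity: the graph has 2 connected component(s).
Components: [[0, 1], [2, 3, 4]]. The graph is NOT connected.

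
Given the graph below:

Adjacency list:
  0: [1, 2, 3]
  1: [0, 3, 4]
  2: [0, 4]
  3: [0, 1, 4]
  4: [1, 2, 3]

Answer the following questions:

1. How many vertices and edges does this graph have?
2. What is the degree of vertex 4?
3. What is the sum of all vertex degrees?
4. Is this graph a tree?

Count: 5 vertices, 7 edges.
Vertex 4 has neighbors [1, 2, 3], degree = 3.
Handshaking lemma: 2 * 7 = 14.
A tree on 5 vertices has 4 edges. This graph has 7 edges (3 extra). Not a tree.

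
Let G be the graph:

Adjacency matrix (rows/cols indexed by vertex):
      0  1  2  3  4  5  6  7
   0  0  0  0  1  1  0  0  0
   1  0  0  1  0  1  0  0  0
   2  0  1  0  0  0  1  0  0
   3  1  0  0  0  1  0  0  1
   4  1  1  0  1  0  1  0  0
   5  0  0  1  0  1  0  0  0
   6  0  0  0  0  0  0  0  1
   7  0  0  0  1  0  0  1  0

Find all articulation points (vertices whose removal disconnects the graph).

An articulation point is a vertex whose removal disconnects the graph.
Articulation points: [3, 4, 7]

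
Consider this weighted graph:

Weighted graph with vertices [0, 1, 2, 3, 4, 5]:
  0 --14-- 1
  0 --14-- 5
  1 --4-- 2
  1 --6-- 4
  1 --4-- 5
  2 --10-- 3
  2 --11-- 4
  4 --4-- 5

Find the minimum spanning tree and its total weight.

Applying Kruskal's algorithm (sort edges by weight, add if no cycle):
  Add (1,2) w=4
  Add (1,5) w=4
  Add (4,5) w=4
  Skip (1,4) w=6 (creates cycle)
  Add (2,3) w=10
  Skip (2,4) w=11 (creates cycle)
  Add (0,5) w=14
  Skip (0,1) w=14 (creates cycle)
MST weight = 36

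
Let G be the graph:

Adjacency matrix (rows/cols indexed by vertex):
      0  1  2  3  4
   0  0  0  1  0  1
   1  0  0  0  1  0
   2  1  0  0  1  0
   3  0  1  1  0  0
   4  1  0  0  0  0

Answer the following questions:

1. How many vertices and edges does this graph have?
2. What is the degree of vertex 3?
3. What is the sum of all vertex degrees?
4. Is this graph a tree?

Count: 5 vertices, 4 edges.
Vertex 3 has neighbors [1, 2], degree = 2.
Handshaking lemma: 2 * 4 = 8.
A graph is a tree iff it is connected and has exactly n-1 edges. This graph is connected (all 5 vertices in one component) and has 5-1 = 4 edges. It is a tree.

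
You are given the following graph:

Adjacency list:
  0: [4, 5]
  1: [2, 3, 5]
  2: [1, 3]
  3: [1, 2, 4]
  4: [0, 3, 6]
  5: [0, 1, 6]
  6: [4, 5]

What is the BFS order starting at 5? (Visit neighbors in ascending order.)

BFS from vertex 5 (neighbors processed in ascending order):
Visit order: 5, 0, 1, 6, 4, 2, 3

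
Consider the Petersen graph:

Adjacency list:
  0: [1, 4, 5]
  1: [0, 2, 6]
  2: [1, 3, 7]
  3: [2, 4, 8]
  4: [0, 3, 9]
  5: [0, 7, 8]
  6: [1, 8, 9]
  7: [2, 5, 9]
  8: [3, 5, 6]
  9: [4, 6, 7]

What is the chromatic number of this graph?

The Petersen graph contains odd cycles (e.g. the outer 5-cycle), so chi >= 3.
A proper 3-coloring exists (it is a well-known 3-chromatic graph).
Chromatic number = 3.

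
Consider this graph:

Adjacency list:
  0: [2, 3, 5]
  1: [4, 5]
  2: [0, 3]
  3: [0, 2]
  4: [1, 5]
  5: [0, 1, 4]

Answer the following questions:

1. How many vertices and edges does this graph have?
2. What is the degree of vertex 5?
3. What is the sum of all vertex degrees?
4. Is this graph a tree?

Count: 6 vertices, 7 edges.
Vertex 5 has neighbors [0, 1, 4], degree = 3.
Handshaking lemma: 2 * 7 = 14.
A tree on 6 vertices has 5 edges. This graph has 7 edges (2 extra). Not a tree.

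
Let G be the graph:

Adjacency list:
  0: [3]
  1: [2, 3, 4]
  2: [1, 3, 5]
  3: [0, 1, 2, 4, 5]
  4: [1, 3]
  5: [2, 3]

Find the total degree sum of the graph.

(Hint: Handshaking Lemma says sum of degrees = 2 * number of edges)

Count edges: 8 edges.
By Handshaking Lemma: sum of degrees = 2 * 8 = 16.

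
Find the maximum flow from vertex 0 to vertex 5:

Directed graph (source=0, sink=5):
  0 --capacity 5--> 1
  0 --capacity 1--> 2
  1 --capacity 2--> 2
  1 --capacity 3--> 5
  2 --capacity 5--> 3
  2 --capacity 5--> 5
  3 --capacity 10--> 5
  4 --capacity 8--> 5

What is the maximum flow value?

Computing max flow:
  Flow on (0->1): 5/5
  Flow on (0->2): 1/1
  Flow on (1->2): 2/2
  Flow on (1->5): 3/3
  Flow on (2->5): 3/5
Maximum flow = 6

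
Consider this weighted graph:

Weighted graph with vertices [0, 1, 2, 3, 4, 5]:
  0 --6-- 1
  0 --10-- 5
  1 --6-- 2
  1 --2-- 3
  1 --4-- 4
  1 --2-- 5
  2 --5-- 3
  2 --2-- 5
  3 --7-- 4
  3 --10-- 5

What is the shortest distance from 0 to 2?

Using Dijkstra's algorithm from vertex 0:
Shortest path: 0 -> 1 -> 5 -> 2
Total weight: 6 + 2 + 2 = 10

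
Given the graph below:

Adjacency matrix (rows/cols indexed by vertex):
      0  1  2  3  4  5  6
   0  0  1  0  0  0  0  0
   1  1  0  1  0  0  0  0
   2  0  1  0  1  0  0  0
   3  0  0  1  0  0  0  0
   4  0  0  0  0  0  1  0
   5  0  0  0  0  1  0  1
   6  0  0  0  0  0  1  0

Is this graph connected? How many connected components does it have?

Checking connectivity: the graph has 2 connected component(s).
Components: [[0, 1, 2, 3], [4, 5, 6]]. The graph is NOT connected.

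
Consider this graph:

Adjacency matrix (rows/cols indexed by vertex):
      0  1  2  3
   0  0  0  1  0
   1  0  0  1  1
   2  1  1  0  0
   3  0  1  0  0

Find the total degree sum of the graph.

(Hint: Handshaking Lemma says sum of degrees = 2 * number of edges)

Count edges: 3 edges.
By Handshaking Lemma: sum of degrees = 2 * 3 = 6.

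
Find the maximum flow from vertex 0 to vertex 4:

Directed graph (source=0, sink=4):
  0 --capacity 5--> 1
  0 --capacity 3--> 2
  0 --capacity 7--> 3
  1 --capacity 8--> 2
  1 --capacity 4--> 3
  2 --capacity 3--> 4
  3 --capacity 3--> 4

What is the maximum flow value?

Computing max flow:
  Flow on (0->1): 3/5
  Flow on (0->2): 3/3
  Flow on (1->3): 3/4
  Flow on (2->4): 3/3
  Flow on (3->4): 3/3
Maximum flow = 6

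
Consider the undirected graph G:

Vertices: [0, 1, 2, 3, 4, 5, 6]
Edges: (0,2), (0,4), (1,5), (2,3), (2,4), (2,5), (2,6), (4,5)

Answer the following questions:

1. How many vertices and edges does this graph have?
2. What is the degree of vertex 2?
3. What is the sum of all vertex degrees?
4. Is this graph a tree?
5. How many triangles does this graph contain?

Count: 7 vertices, 8 edges.
Vertex 2 has neighbors [0, 3, 4, 5, 6], degree = 5.
Handshaking lemma: 2 * 8 = 16.
A tree on 7 vertices has 6 edges. This graph has 8 edges (2 extra). Not a tree.
Number of triangles = 2.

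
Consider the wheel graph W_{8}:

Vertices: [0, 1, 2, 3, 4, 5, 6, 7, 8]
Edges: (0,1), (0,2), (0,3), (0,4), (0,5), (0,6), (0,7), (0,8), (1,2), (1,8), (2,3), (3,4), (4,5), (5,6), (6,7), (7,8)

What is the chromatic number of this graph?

W_{8} = C_{8} plus a hub adjacent to every cycle vertex.
The outer cycle needs 2 colors (even cycle); the hub is adjacent to all of them so needs a fresh color.
Chromatic number = 2 + 1 = 3.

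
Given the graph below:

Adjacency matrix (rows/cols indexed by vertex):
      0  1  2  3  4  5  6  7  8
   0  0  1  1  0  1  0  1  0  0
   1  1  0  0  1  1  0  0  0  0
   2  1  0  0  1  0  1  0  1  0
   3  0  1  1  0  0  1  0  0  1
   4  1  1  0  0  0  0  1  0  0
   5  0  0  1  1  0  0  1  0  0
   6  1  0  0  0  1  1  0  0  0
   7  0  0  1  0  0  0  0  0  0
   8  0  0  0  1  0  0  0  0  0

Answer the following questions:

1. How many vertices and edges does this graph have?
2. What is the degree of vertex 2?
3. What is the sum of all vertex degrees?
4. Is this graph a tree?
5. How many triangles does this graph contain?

Count: 9 vertices, 13 edges.
Vertex 2 has neighbors [0, 3, 5, 7], degree = 4.
Handshaking lemma: 2 * 13 = 26.
A tree on 9 vertices has 8 edges. This graph has 13 edges (5 extra). Not a tree.
Number of triangles = 3.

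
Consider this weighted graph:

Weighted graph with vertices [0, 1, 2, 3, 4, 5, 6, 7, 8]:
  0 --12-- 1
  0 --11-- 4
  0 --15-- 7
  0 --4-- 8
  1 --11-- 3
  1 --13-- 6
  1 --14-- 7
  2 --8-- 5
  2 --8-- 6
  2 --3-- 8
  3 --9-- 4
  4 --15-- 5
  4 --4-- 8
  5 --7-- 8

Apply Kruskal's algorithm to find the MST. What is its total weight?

Applying Kruskal's algorithm (sort edges by weight, add if no cycle):
  Add (2,8) w=3
  Add (0,8) w=4
  Add (4,8) w=4
  Add (5,8) w=7
  Add (2,6) w=8
  Skip (2,5) w=8 (creates cycle)
  Add (3,4) w=9
  Skip (0,4) w=11 (creates cycle)
  Add (1,3) w=11
  Skip (0,1) w=12 (creates cycle)
  Skip (1,6) w=13 (creates cycle)
  Add (1,7) w=14
  Skip (0,7) w=15 (creates cycle)
  Skip (4,5) w=15 (creates cycle)
MST weight = 60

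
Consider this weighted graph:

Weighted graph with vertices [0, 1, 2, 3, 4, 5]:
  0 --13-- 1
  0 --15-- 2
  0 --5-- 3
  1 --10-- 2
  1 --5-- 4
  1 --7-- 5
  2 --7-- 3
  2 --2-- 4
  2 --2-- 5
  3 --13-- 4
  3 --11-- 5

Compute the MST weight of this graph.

Applying Kruskal's algorithm (sort edges by weight, add if no cycle):
  Add (2,5) w=2
  Add (2,4) w=2
  Add (0,3) w=5
  Add (1,4) w=5
  Skip (1,5) w=7 (creates cycle)
  Add (2,3) w=7
  Skip (1,2) w=10 (creates cycle)
  Skip (3,5) w=11 (creates cycle)
  Skip (0,1) w=13 (creates cycle)
  Skip (3,4) w=13 (creates cycle)
  Skip (0,2) w=15 (creates cycle)
MST weight = 21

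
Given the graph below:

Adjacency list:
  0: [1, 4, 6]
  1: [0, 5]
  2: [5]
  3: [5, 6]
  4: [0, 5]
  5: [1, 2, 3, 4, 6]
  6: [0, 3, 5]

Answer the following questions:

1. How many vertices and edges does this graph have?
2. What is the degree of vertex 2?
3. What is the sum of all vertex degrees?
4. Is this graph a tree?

Count: 7 vertices, 9 edges.
Vertex 2 has neighbors [5], degree = 1.
Handshaking lemma: 2 * 9 = 18.
A tree on 7 vertices has 6 edges. This graph has 9 edges (3 extra). Not a tree.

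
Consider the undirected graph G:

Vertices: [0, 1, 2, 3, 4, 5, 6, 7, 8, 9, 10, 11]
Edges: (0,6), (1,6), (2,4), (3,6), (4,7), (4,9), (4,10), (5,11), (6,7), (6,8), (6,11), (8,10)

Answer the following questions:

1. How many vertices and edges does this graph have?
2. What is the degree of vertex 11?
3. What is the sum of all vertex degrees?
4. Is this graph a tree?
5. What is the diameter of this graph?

Count: 12 vertices, 12 edges.
Vertex 11 has neighbors [5, 6], degree = 2.
Handshaking lemma: 2 * 12 = 24.
A tree on 12 vertices has 11 edges. This graph has 12 edges (1 extra). Not a tree.
Diameter (longest shortest path) = 5.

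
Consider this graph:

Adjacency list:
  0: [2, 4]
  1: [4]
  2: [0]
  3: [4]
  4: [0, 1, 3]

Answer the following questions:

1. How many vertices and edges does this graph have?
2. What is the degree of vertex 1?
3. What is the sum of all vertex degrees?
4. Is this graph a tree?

Count: 5 vertices, 4 edges.
Vertex 1 has neighbors [4], degree = 1.
Handshaking lemma: 2 * 4 = 8.
A graph is a tree iff it is connected and has exactly n-1 edges. This graph is connected (all 5 vertices in one component) and has 5-1 = 4 edges. It is a tree.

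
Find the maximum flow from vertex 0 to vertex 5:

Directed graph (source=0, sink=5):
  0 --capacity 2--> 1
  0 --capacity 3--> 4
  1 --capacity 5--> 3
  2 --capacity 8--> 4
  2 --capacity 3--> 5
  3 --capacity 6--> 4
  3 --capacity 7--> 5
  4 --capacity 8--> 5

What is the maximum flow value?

Computing max flow:
  Flow on (0->1): 2/2
  Flow on (0->4): 3/3
  Flow on (1->3): 2/5
  Flow on (3->5): 2/7
  Flow on (4->5): 3/8
Maximum flow = 5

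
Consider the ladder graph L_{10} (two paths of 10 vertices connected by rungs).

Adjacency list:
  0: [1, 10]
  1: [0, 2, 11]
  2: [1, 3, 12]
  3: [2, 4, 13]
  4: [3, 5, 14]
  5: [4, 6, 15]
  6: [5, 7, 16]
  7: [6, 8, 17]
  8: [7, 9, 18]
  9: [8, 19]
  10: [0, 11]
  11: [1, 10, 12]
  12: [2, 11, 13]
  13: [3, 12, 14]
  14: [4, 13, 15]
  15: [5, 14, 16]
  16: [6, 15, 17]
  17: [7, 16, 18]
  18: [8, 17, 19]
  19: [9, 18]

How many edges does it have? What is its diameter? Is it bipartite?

Ladder graph L_{10}: 10 rungs + 2 * (10-1) path edges = 10 + 18 = 28 edges.
Diameter = 10.
Ladder graphs are bipartite (alternating coloring along each path).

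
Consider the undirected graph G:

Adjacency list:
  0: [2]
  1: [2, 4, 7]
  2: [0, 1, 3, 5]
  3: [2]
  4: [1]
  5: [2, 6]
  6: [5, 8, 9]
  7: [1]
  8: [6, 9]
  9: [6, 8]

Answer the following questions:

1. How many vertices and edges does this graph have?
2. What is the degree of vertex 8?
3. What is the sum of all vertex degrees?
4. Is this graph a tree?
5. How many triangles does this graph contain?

Count: 10 vertices, 10 edges.
Vertex 8 has neighbors [6, 9], degree = 2.
Handshaking lemma: 2 * 10 = 20.
A tree on 10 vertices has 9 edges. This graph has 10 edges (1 extra). Not a tree.
Number of triangles = 1.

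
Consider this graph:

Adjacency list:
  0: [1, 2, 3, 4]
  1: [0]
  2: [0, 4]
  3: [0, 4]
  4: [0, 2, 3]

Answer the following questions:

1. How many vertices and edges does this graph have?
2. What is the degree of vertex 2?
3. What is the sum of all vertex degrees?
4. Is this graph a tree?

Count: 5 vertices, 6 edges.
Vertex 2 has neighbors [0, 4], degree = 2.
Handshaking lemma: 2 * 6 = 12.
A tree on 5 vertices has 4 edges. This graph has 6 edges (2 extra). Not a tree.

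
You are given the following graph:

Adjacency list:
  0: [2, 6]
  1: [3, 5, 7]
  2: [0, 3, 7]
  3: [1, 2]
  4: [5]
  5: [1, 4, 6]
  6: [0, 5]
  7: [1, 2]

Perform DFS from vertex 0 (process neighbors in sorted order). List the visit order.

DFS from vertex 0 (neighbors processed in ascending order):
Visit order: 0, 2, 3, 1, 5, 4, 6, 7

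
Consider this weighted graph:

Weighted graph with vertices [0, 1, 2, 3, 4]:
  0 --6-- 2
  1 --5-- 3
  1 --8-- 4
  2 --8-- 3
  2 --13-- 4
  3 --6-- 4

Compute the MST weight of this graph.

Applying Kruskal's algorithm (sort edges by weight, add if no cycle):
  Add (1,3) w=5
  Add (0,2) w=6
  Add (3,4) w=6
  Skip (1,4) w=8 (creates cycle)
  Add (2,3) w=8
  Skip (2,4) w=13 (creates cycle)
MST weight = 25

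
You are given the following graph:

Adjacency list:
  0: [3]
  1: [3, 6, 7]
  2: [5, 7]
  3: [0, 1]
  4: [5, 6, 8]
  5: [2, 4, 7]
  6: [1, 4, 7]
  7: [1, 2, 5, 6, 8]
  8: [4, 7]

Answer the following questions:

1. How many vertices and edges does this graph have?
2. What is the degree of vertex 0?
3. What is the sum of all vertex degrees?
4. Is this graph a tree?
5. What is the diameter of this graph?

Count: 9 vertices, 12 edges.
Vertex 0 has neighbors [3], degree = 1.
Handshaking lemma: 2 * 12 = 24.
A tree on 9 vertices has 8 edges. This graph has 12 edges (4 extra). Not a tree.
Diameter (longest shortest path) = 4.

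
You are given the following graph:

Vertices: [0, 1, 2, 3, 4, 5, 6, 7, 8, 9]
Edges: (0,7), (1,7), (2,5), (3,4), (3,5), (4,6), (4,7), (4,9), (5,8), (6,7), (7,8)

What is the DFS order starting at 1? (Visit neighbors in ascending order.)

DFS from vertex 1 (neighbors processed in ascending order):
Visit order: 1, 7, 0, 4, 3, 5, 2, 8, 6, 9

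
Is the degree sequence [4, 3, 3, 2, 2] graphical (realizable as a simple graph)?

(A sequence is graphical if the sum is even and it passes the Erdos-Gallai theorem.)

Sum of degrees = 14. Sum is even and passes Erdos-Gallai. The sequence IS graphical.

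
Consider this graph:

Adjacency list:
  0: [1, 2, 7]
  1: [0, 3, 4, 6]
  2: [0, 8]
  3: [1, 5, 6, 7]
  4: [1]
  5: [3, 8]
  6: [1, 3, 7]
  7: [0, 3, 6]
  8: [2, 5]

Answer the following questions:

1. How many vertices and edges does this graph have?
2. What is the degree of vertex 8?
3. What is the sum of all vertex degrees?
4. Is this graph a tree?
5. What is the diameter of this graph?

Count: 9 vertices, 12 edges.
Vertex 8 has neighbors [2, 5], degree = 2.
Handshaking lemma: 2 * 12 = 24.
A tree on 9 vertices has 8 edges. This graph has 12 edges (4 extra). Not a tree.
Diameter (longest shortest path) = 4.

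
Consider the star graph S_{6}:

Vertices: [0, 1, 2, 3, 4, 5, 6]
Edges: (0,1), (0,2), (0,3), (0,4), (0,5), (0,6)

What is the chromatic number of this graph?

S_{6} has one hub adjacent to 6 leaves; leaves are pairwise non-adjacent.
Color the hub 0 and every leaf 1.
Chromatic number = 2.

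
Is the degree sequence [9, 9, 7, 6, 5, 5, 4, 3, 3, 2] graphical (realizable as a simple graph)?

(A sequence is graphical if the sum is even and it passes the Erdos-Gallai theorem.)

Sum of degrees = 53. Sum is odd, so the sequence is NOT graphical.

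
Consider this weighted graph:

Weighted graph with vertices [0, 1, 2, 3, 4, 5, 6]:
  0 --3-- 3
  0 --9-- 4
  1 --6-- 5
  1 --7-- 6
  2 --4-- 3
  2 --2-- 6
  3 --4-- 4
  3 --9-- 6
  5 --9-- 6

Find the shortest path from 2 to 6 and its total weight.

Using Dijkstra's algorithm from vertex 2:
Shortest path: 2 -> 6
Total weight: 2 = 2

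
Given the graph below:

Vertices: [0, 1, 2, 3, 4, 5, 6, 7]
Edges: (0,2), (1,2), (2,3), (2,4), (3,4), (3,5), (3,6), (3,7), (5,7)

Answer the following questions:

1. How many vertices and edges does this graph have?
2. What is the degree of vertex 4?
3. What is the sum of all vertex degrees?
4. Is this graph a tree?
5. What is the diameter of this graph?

Count: 8 vertices, 9 edges.
Vertex 4 has neighbors [2, 3], degree = 2.
Handshaking lemma: 2 * 9 = 18.
A tree on 8 vertices has 7 edges. This graph has 9 edges (2 extra). Not a tree.
Diameter (longest shortest path) = 3.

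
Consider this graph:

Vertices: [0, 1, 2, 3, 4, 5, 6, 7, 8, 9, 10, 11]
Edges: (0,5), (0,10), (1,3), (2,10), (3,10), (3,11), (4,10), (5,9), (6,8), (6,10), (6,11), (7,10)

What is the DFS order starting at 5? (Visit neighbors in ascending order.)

DFS from vertex 5 (neighbors processed in ascending order):
Visit order: 5, 0, 10, 2, 3, 1, 11, 6, 8, 4, 7, 9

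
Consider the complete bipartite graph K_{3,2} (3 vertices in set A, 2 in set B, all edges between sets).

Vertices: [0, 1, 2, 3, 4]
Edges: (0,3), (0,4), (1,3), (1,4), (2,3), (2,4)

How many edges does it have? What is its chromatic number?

K_{3,2} has 3 * 2 = 6 edges.
Bipartite graphs have chromatic number 2 (color each partition differently).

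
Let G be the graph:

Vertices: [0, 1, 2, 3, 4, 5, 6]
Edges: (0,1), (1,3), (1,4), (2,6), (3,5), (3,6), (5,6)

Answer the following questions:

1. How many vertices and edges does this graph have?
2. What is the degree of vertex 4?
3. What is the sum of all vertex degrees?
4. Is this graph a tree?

Count: 7 vertices, 7 edges.
Vertex 4 has neighbors [1], degree = 1.
Handshaking lemma: 2 * 7 = 14.
A tree on 7 vertices has 6 edges. This graph has 7 edges (1 extra). Not a tree.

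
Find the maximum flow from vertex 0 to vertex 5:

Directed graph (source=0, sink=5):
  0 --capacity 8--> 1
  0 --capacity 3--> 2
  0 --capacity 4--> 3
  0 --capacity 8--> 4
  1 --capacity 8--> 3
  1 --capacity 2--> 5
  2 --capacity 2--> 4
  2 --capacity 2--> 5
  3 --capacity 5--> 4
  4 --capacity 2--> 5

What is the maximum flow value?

Computing max flow:
  Flow on (0->1): 3/8
  Flow on (0->2): 2/3
  Flow on (0->3): 1/4
  Flow on (1->3): 1/8
  Flow on (1->5): 2/2
  Flow on (2->5): 2/2
  Flow on (3->4): 2/5
  Flow on (4->5): 2/2
Maximum flow = 6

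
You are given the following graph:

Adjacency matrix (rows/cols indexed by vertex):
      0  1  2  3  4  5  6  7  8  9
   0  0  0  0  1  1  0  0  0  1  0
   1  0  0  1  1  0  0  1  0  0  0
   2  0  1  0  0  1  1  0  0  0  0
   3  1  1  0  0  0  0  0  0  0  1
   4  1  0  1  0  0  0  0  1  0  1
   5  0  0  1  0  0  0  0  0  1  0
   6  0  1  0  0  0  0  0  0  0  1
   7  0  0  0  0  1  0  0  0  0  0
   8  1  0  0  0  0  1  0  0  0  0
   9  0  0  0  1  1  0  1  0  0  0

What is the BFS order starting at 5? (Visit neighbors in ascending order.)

BFS from vertex 5 (neighbors processed in ascending order):
Visit order: 5, 2, 8, 1, 4, 0, 3, 6, 7, 9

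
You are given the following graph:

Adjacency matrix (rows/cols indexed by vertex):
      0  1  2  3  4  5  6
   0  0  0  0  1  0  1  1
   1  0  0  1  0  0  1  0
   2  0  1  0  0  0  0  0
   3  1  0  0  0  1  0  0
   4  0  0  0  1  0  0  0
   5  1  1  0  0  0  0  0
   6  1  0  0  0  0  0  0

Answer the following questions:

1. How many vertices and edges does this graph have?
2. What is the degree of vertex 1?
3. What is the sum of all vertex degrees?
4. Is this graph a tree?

Count: 7 vertices, 6 edges.
Vertex 1 has neighbors [2, 5], degree = 2.
Handshaking lemma: 2 * 6 = 12.
A graph is a tree iff it is connected and has exactly n-1 edges. This graph is connected (all 7 vertices in one component) and has 7-1 = 6 edges. It is a tree.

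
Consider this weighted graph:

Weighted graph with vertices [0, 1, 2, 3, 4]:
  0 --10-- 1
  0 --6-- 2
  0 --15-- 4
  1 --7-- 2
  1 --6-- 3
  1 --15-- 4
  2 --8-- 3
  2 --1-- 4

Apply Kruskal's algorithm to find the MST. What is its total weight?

Applying Kruskal's algorithm (sort edges by weight, add if no cycle):
  Add (2,4) w=1
  Add (0,2) w=6
  Add (1,3) w=6
  Add (1,2) w=7
  Skip (2,3) w=8 (creates cycle)
  Skip (0,1) w=10 (creates cycle)
  Skip (0,4) w=15 (creates cycle)
  Skip (1,4) w=15 (creates cycle)
MST weight = 20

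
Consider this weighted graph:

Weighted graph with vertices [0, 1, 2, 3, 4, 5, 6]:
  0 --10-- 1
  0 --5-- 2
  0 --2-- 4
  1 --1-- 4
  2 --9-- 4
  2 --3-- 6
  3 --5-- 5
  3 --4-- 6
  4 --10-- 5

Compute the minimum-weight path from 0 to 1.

Using Dijkstra's algorithm from vertex 0:
Shortest path: 0 -> 4 -> 1
Total weight: 2 + 1 = 3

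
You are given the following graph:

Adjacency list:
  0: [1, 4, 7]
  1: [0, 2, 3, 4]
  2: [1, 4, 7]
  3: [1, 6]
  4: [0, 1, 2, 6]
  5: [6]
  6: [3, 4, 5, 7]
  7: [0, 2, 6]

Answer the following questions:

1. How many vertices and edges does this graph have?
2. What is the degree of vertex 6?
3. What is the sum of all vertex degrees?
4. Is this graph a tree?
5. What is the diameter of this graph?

Count: 8 vertices, 12 edges.
Vertex 6 has neighbors [3, 4, 5, 7], degree = 4.
Handshaking lemma: 2 * 12 = 24.
A tree on 8 vertices has 7 edges. This graph has 12 edges (5 extra). Not a tree.
Diameter (longest shortest path) = 3.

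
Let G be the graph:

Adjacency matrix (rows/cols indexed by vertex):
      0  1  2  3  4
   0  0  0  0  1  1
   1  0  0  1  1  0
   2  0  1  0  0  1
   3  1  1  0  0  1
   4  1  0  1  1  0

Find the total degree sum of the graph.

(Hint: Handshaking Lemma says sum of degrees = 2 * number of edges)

Count edges: 6 edges.
By Handshaking Lemma: sum of degrees = 2 * 6 = 12.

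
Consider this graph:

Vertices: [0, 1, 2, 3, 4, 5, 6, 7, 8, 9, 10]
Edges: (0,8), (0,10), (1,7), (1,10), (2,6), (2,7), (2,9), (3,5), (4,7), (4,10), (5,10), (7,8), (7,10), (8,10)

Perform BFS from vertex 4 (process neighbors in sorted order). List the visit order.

BFS from vertex 4 (neighbors processed in ascending order):
Visit order: 4, 7, 10, 1, 2, 8, 0, 5, 6, 9, 3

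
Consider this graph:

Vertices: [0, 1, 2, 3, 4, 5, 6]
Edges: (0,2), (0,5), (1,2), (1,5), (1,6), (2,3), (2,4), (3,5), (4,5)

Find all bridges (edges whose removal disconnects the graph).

A bridge is an edge whose removal increases the number of connected components.
Bridges found: (1,6)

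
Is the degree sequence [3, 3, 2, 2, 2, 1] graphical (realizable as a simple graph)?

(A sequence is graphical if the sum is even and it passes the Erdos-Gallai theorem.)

Sum of degrees = 13. Sum is odd, so the sequence is NOT graphical.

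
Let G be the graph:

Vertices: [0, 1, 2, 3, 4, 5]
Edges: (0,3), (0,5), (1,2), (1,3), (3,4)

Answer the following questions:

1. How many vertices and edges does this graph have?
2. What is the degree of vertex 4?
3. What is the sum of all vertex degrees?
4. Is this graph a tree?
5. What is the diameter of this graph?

Count: 6 vertices, 5 edges.
Vertex 4 has neighbors [3], degree = 1.
Handshaking lemma: 2 * 5 = 10.
A graph is a tree iff it is connected and has exactly n-1 edges. This graph is connected (all 6 vertices in one component) and has 6-1 = 5 edges. It is a tree.
Diameter (longest shortest path) = 4.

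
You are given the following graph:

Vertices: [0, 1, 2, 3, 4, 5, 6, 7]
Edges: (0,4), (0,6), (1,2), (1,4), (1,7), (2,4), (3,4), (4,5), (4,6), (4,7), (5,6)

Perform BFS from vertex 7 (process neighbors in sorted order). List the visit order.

BFS from vertex 7 (neighbors processed in ascending order):
Visit order: 7, 1, 4, 2, 0, 3, 5, 6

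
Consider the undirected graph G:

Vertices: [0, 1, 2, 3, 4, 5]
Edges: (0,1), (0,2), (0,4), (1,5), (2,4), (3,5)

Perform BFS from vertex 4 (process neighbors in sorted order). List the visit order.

BFS from vertex 4 (neighbors processed in ascending order):
Visit order: 4, 0, 2, 1, 5, 3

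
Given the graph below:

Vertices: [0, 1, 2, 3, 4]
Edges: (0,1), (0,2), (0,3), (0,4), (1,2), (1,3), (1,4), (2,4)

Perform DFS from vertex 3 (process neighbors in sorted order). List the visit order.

DFS from vertex 3 (neighbors processed in ascending order):
Visit order: 3, 0, 1, 2, 4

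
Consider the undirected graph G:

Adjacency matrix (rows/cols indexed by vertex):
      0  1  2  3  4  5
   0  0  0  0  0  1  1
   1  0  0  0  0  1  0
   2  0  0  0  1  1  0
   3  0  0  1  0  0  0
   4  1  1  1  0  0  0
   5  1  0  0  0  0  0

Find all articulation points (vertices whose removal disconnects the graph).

An articulation point is a vertex whose removal disconnects the graph.
Articulation points: [0, 2, 4]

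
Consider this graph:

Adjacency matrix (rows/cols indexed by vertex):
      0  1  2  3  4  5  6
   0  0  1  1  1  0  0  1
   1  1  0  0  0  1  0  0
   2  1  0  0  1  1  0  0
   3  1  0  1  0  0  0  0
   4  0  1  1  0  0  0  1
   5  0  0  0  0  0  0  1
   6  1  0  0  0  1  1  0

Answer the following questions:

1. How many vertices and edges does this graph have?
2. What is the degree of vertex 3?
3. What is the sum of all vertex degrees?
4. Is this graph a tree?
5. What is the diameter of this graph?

Count: 7 vertices, 9 edges.
Vertex 3 has neighbors [0, 2], degree = 2.
Handshaking lemma: 2 * 9 = 18.
A tree on 7 vertices has 6 edges. This graph has 9 edges (3 extra). Not a tree.
Diameter (longest shortest path) = 3.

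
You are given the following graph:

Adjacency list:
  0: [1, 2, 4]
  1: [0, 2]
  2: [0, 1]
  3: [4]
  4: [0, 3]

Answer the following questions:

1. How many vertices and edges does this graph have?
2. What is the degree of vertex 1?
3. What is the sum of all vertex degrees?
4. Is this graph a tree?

Count: 5 vertices, 5 edges.
Vertex 1 has neighbors [0, 2], degree = 2.
Handshaking lemma: 2 * 5 = 10.
A tree on 5 vertices has 4 edges. This graph has 5 edges (1 extra). Not a tree.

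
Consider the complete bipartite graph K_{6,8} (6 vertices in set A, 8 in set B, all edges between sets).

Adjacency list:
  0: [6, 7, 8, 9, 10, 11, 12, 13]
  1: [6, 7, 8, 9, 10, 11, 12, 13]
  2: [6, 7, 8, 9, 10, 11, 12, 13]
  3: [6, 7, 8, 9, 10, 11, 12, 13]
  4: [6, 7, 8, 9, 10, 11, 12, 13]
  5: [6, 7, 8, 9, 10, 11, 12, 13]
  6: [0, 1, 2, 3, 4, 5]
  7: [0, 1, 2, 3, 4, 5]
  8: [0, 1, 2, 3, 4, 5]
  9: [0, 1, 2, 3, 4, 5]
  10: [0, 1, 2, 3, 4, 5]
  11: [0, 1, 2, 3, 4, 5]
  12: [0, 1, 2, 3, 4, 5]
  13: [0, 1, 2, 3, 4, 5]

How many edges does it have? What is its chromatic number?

K_{6,8} has 6 * 8 = 48 edges.
Bipartite graphs have chromatic number 2 (color each partition differently).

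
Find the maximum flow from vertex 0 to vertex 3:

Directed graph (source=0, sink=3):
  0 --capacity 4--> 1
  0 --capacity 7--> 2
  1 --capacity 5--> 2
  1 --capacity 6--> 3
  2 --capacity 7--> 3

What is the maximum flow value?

Computing max flow:
  Flow on (0->1): 4/4
  Flow on (0->2): 7/7
  Flow on (1->3): 4/6
  Flow on (2->3): 7/7
Maximum flow = 11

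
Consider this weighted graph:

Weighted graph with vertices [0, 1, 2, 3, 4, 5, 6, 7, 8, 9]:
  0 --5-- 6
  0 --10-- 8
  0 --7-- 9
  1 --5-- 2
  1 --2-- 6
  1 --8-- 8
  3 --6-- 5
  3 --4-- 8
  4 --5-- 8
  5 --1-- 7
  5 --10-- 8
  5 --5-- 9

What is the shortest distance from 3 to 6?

Using Dijkstra's algorithm from vertex 3:
Shortest path: 3 -> 8 -> 1 -> 6
Total weight: 4 + 8 + 2 = 14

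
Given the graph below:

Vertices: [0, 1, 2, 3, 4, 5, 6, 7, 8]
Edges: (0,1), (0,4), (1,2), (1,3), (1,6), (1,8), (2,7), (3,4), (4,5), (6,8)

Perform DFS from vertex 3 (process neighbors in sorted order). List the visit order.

DFS from vertex 3 (neighbors processed in ascending order):
Visit order: 3, 1, 0, 4, 5, 2, 7, 6, 8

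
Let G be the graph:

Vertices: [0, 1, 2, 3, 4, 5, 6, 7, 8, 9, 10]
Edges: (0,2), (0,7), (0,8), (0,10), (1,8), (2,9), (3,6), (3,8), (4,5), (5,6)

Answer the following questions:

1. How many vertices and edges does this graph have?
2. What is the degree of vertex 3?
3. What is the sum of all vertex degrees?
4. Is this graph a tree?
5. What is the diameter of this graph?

Count: 11 vertices, 10 edges.
Vertex 3 has neighbors [6, 8], degree = 2.
Handshaking lemma: 2 * 10 = 20.
A graph is a tree iff it is connected and has exactly n-1 edges. This graph is connected (all 11 vertices in one component) and has 11-1 = 10 edges. It is a tree.
Diameter (longest shortest path) = 7.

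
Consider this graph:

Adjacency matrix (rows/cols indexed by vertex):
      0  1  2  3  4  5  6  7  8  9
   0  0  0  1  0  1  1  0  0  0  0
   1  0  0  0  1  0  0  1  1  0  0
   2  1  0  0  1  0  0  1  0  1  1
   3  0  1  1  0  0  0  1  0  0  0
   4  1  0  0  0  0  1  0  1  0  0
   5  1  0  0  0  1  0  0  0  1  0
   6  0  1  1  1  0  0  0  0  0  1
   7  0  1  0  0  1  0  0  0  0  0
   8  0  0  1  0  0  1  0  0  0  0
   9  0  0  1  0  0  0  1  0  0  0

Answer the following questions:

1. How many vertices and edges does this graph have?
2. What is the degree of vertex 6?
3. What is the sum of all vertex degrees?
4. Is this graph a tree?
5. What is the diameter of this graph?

Count: 10 vertices, 15 edges.
Vertex 6 has neighbors [1, 2, 3, 9], degree = 4.
Handshaking lemma: 2 * 15 = 30.
A tree on 10 vertices has 9 edges. This graph has 15 edges (6 extra). Not a tree.
Diameter (longest shortest path) = 3.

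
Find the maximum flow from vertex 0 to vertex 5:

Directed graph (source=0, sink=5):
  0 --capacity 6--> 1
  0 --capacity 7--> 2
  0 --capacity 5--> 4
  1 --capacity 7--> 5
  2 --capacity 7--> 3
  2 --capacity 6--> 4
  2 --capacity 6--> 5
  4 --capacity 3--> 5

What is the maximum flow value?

Computing max flow:
  Flow on (0->1): 6/6
  Flow on (0->2): 6/7
  Flow on (0->4): 3/5
  Flow on (1->5): 6/7
  Flow on (2->5): 6/6
  Flow on (4->5): 3/3
Maximum flow = 15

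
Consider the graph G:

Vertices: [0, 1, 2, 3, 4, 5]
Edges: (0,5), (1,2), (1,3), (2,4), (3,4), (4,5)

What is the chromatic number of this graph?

The graph has a maximum clique of size 2 (lower bound on chromatic number).
A valid 2-coloring: {0: 0, 1: 0, 2: 1, 3: 1, 4: 0, 5: 1}.
Chromatic number = 2.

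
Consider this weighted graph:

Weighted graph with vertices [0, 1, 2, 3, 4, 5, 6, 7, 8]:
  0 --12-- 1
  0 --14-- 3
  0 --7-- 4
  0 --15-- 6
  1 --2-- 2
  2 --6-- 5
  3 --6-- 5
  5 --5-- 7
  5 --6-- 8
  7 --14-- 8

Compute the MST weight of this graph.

Applying Kruskal's algorithm (sort edges by weight, add if no cycle):
  Add (1,2) w=2
  Add (5,7) w=5
  Add (2,5) w=6
  Add (3,5) w=6
  Add (5,8) w=6
  Add (0,4) w=7
  Add (0,1) w=12
  Skip (0,3) w=14 (creates cycle)
  Skip (7,8) w=14 (creates cycle)
  Add (0,6) w=15
MST weight = 59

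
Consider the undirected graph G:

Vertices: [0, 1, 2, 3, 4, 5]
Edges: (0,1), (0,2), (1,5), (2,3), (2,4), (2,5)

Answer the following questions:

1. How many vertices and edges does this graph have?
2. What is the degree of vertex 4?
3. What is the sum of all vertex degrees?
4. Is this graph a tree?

Count: 6 vertices, 6 edges.
Vertex 4 has neighbors [2], degree = 1.
Handshaking lemma: 2 * 6 = 12.
A tree on 6 vertices has 5 edges. This graph has 6 edges (1 extra). Not a tree.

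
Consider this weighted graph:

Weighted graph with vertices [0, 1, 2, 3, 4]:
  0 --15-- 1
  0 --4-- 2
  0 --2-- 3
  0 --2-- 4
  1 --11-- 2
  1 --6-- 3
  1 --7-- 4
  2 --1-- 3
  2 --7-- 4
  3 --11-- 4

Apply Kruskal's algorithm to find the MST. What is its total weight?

Applying Kruskal's algorithm (sort edges by weight, add if no cycle):
  Add (2,3) w=1
  Add (0,4) w=2
  Add (0,3) w=2
  Skip (0,2) w=4 (creates cycle)
  Add (1,3) w=6
  Skip (1,4) w=7 (creates cycle)
  Skip (2,4) w=7 (creates cycle)
  Skip (1,2) w=11 (creates cycle)
  Skip (3,4) w=11 (creates cycle)
  Skip (0,1) w=15 (creates cycle)
MST weight = 11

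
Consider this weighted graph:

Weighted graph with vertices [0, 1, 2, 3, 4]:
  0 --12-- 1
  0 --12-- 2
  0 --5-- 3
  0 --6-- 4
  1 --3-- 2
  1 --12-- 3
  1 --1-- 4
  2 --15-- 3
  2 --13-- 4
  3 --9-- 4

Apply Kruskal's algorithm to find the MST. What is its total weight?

Applying Kruskal's algorithm (sort edges by weight, add if no cycle):
  Add (1,4) w=1
  Add (1,2) w=3
  Add (0,3) w=5
  Add (0,4) w=6
  Skip (3,4) w=9 (creates cycle)
  Skip (0,2) w=12 (creates cycle)
  Skip (0,1) w=12 (creates cycle)
  Skip (1,3) w=12 (creates cycle)
  Skip (2,4) w=13 (creates cycle)
  Skip (2,3) w=15 (creates cycle)
MST weight = 15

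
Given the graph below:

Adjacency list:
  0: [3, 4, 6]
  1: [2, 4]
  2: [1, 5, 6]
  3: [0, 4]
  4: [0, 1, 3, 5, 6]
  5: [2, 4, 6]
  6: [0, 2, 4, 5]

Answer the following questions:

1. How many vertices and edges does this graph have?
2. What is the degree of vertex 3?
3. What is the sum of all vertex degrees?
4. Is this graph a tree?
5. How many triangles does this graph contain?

Count: 7 vertices, 11 edges.
Vertex 3 has neighbors [0, 4], degree = 2.
Handshaking lemma: 2 * 11 = 22.
A tree on 7 vertices has 6 edges. This graph has 11 edges (5 extra). Not a tree.
Number of triangles = 4.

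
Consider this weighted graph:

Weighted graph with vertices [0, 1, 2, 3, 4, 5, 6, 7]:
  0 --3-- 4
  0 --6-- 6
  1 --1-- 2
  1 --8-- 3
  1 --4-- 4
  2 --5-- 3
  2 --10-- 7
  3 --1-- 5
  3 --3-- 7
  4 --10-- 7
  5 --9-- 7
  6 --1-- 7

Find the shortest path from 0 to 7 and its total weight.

Using Dijkstra's algorithm from vertex 0:
Shortest path: 0 -> 6 -> 7
Total weight: 6 + 1 = 7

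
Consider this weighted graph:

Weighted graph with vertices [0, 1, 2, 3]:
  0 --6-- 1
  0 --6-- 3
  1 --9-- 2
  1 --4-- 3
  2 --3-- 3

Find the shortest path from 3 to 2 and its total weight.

Using Dijkstra's algorithm from vertex 3:
Shortest path: 3 -> 2
Total weight: 3 = 3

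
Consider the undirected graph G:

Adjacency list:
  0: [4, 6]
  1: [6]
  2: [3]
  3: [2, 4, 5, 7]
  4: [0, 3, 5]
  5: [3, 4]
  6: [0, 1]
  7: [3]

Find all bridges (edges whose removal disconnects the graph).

A bridge is an edge whose removal increases the number of connected components.
Bridges found: (0,4), (0,6), (1,6), (2,3), (3,7)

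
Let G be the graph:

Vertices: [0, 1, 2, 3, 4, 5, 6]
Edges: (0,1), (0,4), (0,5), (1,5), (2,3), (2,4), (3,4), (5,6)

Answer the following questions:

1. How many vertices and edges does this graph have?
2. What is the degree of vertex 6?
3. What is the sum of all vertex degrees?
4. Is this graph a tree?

Count: 7 vertices, 8 edges.
Vertex 6 has neighbors [5], degree = 1.
Handshaking lemma: 2 * 8 = 16.
A tree on 7 vertices has 6 edges. This graph has 8 edges (2 extra). Not a tree.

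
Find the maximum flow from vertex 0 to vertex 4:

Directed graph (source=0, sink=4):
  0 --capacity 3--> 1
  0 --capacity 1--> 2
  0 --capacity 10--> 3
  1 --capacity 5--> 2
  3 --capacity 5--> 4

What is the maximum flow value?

Computing max flow:
  Flow on (0->3): 5/10
  Flow on (3->4): 5/5
Maximum flow = 5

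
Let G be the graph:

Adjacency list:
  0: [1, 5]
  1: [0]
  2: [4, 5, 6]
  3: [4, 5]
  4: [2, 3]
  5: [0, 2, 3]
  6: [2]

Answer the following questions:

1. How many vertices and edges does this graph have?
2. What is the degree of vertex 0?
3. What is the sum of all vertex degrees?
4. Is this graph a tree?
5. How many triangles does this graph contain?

Count: 7 vertices, 7 edges.
Vertex 0 has neighbors [1, 5], degree = 2.
Handshaking lemma: 2 * 7 = 14.
A tree on 7 vertices has 6 edges. This graph has 7 edges (1 extra). Not a tree.
Number of triangles = 0.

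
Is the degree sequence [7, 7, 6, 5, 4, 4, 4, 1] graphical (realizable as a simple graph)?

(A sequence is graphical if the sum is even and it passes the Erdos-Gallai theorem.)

Sum of degrees = 38. Sum is even but fails Erdos-Gallai. The sequence is NOT graphical.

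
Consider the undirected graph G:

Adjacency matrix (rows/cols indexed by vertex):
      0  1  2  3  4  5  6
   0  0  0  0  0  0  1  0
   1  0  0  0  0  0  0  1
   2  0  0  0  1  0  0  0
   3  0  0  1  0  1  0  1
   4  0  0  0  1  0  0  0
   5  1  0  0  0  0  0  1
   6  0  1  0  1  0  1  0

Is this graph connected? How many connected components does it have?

Checking connectivity: the graph has 1 connected component(s).
All vertices are reachable from each other. The graph IS connected.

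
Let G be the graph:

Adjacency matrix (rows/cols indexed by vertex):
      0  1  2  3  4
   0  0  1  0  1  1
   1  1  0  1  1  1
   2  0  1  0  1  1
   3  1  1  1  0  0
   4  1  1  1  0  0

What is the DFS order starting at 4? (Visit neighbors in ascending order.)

DFS from vertex 4 (neighbors processed in ascending order):
Visit order: 4, 0, 1, 2, 3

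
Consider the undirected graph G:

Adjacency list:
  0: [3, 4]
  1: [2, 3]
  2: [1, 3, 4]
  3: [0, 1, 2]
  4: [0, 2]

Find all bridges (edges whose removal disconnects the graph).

No bridges found. The graph is 2-edge-connected (no single edge removal disconnects it).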